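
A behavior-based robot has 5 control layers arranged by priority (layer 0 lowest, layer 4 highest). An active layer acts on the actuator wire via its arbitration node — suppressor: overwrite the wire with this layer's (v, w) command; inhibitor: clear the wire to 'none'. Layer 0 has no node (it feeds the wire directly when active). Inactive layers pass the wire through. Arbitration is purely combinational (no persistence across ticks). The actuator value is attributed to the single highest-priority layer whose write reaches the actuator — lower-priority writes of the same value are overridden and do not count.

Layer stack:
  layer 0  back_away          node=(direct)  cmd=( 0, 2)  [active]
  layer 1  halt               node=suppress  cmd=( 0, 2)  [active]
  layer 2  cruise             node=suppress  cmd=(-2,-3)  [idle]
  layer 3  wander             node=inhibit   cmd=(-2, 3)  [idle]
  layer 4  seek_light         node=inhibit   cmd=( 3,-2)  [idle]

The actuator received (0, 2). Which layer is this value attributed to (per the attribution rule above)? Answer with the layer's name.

halt

layer 0 (back_away) active — direct: (0, 2)
layer 1 (halt) active — suppresses: (0, 2)
layer 2 (cruise) idle — unchanged: (0, 2)
layer 3 (wander) idle — unchanged: (0, 2)
layer 4 (seek_light) idle — unchanged: (0, 2)
→ actuator (0, 2)
last writer: layer 1 = halt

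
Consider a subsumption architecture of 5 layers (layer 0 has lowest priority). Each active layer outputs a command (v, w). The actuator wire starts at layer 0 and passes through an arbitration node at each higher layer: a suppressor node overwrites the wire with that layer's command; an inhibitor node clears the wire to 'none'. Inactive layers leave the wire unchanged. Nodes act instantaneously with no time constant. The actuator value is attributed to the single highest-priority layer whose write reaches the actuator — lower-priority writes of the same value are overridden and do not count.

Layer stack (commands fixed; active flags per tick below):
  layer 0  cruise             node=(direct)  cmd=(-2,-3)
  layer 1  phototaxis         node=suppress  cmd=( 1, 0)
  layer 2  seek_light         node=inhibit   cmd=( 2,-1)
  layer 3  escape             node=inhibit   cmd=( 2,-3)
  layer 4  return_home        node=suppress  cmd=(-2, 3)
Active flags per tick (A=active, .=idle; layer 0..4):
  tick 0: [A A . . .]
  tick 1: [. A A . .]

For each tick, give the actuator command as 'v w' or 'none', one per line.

1 0
none

tick 0:
  [0] cruise on; wire := (-2, -3)
  [1] phototaxis on (suppress); wire := (1, 0)
  [2] seek_light off; pass (1, 0)
  [3] escape off; pass (1, 0)
  [4] return_home off; pass (1, 0)
  output (1, 0)
tick 1:
  [0] cruise off; wire := none
  [1] phototaxis on (suppress); wire := (1, 0)
  [2] seek_light on (inhibit); wire := none
  [3] escape off; pass none
  [4] return_home off; pass none
  output none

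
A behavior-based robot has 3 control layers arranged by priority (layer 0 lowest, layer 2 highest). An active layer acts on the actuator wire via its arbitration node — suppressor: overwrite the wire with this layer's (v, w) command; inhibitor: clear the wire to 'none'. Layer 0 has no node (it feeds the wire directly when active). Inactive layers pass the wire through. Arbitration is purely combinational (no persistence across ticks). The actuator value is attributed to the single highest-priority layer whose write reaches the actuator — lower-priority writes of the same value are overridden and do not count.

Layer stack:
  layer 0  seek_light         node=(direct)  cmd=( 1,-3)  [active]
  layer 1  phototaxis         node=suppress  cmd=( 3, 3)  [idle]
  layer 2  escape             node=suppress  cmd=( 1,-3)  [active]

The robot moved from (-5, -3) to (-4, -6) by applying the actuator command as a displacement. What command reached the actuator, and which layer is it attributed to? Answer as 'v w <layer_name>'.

1 -3 escape

displacement = (-4, -6) − (-5, -3) = (1, -3)
layer 0 (seek_light) active — direct: (1, -3)
layer 1 (phototaxis) idle — unchanged: (1, -3)
layer 2 (escape) active — suppresses: (1, -3)
→ actuator (1, -3) — from layer 2 (escape)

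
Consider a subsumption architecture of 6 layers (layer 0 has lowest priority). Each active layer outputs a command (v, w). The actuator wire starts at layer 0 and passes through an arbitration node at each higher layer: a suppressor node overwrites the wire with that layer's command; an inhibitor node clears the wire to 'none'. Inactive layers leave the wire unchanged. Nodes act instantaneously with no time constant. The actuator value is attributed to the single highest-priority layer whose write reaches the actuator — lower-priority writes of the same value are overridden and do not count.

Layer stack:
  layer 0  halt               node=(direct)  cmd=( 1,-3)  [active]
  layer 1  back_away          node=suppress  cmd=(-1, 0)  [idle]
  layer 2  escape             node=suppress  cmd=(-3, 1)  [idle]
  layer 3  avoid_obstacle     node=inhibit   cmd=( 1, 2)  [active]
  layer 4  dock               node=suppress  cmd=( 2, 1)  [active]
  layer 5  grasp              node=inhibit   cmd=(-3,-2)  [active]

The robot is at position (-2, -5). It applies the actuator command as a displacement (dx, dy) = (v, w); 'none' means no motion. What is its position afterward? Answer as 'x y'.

-2 -5

L0 halt: active, feeds wire = (1, -3)
L1 back_away: idle → wire stays (1, -3)
L2 escape: idle → wire stays (1, -3)
L3 avoid_obstacle: active, inhibitor → wire = none
L4 dock: active, suppressor → wire = (2, 1)
L5 grasp: active, inhibitor → wire = none
actuator = none
position: (-2, -5) + none = (-2, -5)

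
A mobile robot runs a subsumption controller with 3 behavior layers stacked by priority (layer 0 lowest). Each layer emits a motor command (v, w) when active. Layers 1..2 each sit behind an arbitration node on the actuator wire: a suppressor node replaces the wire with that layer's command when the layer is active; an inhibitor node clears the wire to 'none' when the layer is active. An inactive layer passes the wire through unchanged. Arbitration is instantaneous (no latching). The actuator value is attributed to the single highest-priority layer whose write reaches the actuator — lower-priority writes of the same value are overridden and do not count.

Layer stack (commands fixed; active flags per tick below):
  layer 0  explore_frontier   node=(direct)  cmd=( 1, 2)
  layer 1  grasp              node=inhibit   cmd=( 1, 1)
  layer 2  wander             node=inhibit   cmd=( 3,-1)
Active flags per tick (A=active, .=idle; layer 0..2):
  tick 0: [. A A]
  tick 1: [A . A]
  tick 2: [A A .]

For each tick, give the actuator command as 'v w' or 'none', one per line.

tick 0:
  [0] explore_frontier off; wire := none
  [1] grasp on (inhibit); wire := none
  [2] wander on (inhibit); wire := none
  output none
tick 1:
  [0] explore_frontier on; wire := (1, 2)
  [1] grasp off; pass (1, 2)
  [2] wander on (inhibit); wire := none
  output none
tick 2:
  [0] explore_frontier on; wire := (1, 2)
  [1] grasp on (inhibit); wire := none
  [2] wander off; pass none
  output none

none
none
none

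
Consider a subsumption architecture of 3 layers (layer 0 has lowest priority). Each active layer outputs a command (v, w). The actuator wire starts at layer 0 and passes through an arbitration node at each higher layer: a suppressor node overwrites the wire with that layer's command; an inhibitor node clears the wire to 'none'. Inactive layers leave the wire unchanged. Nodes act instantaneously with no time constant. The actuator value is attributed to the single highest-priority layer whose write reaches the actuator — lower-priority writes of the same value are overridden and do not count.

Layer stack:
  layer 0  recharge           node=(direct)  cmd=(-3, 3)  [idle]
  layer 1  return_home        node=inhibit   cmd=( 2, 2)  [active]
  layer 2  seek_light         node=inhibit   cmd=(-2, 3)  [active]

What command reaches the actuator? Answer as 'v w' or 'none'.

none

[0] recharge off; wire := none
[1] return_home on (inhibit); wire := none
[2] seek_light on (inhibit); wire := none
output none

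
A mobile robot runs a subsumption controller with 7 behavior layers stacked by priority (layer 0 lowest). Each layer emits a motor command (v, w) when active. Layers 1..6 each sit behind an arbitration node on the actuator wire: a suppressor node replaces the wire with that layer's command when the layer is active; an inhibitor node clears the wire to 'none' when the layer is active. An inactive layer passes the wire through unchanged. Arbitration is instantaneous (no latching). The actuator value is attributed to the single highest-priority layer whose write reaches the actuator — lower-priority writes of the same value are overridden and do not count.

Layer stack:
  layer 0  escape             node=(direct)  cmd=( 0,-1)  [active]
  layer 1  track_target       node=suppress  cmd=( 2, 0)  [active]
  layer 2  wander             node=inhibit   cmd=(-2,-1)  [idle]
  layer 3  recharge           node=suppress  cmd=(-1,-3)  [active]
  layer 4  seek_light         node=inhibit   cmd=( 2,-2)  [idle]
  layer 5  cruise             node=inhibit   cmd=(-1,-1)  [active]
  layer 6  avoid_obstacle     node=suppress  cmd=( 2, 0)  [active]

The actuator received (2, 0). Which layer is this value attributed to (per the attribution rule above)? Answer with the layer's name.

[0] escape on; wire := (0, -1)
[1] track_target on (suppress); wire := (2, 0)
[2] wander off; pass (2, 0)
[3] recharge on (suppress); wire := (-1, -3)
[4] seek_light off; pass (-1, -3)
[5] cruise on (inhibit); wire := none
[6] avoid_obstacle on (suppress); wire := (2, 0)
output (2, 0)
last writer: layer 6 = avoid_obstacle

avoid_obstacle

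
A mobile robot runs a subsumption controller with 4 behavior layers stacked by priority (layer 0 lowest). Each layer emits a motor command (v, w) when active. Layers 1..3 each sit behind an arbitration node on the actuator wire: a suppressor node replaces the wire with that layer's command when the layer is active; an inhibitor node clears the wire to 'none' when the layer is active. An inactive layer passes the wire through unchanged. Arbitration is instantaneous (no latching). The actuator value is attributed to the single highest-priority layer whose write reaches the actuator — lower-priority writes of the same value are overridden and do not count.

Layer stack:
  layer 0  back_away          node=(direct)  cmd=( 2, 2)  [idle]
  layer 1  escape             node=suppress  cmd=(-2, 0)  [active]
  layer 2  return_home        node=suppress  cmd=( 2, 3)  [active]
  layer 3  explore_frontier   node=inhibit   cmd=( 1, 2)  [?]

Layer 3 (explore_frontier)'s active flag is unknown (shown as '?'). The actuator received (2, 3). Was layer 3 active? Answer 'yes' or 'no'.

no

If layer 3 is active=yes:
  actuator would be none
If layer 3 is active=no:
  actuator would be (2, 3)
Observed (2, 3), so layer 3 was idle.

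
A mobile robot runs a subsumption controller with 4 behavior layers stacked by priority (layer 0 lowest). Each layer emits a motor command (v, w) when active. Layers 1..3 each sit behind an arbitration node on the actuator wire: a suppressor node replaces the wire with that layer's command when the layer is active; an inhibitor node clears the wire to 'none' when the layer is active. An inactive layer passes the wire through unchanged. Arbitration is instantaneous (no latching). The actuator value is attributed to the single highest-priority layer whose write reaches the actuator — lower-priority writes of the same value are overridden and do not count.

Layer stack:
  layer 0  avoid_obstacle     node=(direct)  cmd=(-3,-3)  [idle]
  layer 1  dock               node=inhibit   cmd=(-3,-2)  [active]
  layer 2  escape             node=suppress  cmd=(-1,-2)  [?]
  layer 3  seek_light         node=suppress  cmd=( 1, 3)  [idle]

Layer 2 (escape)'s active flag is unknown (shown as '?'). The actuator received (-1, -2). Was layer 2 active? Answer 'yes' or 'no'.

yes

If layer 2 is active=yes:
  actuator would be (-1, -2)
If layer 2 is active=no:
  actuator would be none
Observed (-1, -2), so layer 2 was active.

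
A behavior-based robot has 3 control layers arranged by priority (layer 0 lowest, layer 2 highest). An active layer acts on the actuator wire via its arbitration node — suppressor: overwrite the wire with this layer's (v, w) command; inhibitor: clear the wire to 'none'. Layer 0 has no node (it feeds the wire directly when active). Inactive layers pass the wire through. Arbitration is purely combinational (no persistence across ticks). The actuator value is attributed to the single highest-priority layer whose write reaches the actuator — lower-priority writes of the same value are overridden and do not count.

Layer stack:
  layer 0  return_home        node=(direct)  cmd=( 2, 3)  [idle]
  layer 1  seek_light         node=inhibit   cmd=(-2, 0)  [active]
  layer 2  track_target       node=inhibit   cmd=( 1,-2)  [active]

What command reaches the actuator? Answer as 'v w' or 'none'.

L0 return_home: idle → wire = none
L1 seek_light: active, inhibitor → wire = none
L2 track_target: active, inhibitor → wire = none
actuator = none

none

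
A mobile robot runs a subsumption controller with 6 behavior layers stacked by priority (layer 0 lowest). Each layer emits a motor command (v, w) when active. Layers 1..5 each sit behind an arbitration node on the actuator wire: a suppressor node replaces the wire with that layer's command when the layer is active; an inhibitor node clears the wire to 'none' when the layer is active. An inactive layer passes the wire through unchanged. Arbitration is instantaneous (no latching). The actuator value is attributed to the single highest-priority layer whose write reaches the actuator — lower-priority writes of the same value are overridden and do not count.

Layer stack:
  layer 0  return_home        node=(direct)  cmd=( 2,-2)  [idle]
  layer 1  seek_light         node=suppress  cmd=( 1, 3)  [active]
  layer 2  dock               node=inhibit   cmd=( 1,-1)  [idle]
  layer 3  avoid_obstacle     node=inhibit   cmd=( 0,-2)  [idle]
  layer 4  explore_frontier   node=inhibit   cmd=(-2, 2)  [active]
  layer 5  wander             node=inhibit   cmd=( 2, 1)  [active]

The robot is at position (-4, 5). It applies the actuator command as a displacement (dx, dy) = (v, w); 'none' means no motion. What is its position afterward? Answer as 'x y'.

-4 5

layer 0 (return_home) idle — none
layer 1 (seek_light) active — suppresses: (1, 3)
layer 2 (dock) idle — unchanged: (1, 3)
layer 3 (avoid_obstacle) idle — unchanged: (1, 3)
layer 4 (explore_frontier) active — inhibits: none
layer 5 (wander) active — inhibits: none
→ actuator none
position: (-4, 5) + none = (-4, 5)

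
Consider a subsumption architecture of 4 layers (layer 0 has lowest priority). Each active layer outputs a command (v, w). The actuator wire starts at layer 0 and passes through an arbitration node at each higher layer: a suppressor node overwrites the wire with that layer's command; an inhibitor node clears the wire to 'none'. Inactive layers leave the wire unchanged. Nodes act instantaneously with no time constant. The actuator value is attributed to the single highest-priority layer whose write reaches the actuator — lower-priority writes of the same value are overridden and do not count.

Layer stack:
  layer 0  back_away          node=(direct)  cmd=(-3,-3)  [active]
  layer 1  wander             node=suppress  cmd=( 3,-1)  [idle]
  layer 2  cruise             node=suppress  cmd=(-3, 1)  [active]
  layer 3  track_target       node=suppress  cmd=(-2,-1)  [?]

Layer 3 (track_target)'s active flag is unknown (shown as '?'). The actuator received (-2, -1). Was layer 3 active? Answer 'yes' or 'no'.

yes

If layer 3 is active=yes:
  actuator would be (-2, -1)
If layer 3 is active=no:
  actuator would be (-3, 1)
Observed (-2, -1), so layer 3 was active.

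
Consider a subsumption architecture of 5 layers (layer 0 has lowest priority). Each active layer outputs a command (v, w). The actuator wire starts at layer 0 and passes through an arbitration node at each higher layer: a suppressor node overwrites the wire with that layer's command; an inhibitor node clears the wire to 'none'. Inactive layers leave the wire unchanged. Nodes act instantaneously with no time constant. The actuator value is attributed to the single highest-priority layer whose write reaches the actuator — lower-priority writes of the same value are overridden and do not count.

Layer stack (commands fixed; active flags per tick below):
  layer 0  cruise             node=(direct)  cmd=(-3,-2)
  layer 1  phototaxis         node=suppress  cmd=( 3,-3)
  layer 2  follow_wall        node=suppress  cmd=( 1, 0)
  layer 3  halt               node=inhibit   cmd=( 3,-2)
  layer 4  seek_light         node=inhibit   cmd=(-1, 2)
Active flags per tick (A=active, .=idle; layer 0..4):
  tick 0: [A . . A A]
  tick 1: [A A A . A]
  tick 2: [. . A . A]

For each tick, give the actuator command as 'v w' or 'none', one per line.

none
none
none

tick 0:
  L0 cruise: active, feeds wire = (-3, -2)
  L1 phototaxis: idle → wire stays (-3, -2)
  L2 follow_wall: idle → wire stays (-3, -2)
  L3 halt: active, inhibitor → wire = none
  L4 seek_light: active, inhibitor → wire = none
  actuator = none
tick 1:
  L0 cruise: active, feeds wire = (-3, -2)
  L1 phototaxis: active, suppressor → wire = (3, -3)
  L2 follow_wall: active, suppressor → wire = (1, 0)
  L3 halt: idle → wire stays (1, 0)
  L4 seek_light: active, inhibitor → wire = none
  actuator = none
tick 2:
  L0 cruise: idle → wire = none
  L1 phototaxis: idle → wire stays none
  L2 follow_wall: active, suppressor → wire = (1, 0)
  L3 halt: idle → wire stays (1, 0)
  L4 seek_light: active, inhibitor → wire = none
  actuator = none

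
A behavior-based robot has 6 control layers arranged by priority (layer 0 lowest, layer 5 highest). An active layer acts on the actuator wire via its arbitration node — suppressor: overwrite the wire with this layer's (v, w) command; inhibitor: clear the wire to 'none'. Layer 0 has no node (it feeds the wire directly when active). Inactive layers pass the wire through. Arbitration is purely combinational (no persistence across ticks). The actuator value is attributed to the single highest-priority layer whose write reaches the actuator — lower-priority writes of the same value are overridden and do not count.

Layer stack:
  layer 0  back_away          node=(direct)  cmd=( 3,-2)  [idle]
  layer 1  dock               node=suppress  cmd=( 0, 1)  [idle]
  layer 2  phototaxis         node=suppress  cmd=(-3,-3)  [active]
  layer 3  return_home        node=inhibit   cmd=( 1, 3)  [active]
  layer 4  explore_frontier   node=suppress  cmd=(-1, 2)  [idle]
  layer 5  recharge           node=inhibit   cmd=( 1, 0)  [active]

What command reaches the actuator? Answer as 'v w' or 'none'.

none

layer 0 (back_away) idle — none
layer 1 (dock) idle — unchanged: none
layer 2 (phototaxis) active — suppresses: (-3, -3)
layer 3 (return_home) active — inhibits: none
layer 4 (explore_frontier) idle — unchanged: none
layer 5 (recharge) active — inhibits: none
→ actuator none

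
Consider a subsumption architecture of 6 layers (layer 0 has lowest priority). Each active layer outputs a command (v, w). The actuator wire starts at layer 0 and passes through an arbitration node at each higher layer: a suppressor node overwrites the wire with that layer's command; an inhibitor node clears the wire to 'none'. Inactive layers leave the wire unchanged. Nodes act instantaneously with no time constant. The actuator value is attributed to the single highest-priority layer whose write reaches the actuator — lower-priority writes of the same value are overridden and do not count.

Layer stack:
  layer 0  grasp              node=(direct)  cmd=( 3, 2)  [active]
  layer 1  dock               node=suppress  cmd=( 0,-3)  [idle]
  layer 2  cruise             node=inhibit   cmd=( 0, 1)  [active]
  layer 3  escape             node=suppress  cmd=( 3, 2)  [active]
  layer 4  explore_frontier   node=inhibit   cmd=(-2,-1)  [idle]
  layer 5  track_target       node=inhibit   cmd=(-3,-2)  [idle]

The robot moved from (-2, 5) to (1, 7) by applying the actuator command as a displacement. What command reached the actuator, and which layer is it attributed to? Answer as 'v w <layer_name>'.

displacement = (1, 7) − (-2, 5) = (3, 2)
L0 grasp: active, feeds wire = (3, 2)
L1 dock: idle → wire stays (3, 2)
L2 cruise: active, inhibitor → wire = none
L3 escape: active, suppressor → wire = (3, 2)
L4 explore_frontier: idle → wire stays (3, 2)
L5 track_target: idle → wire stays (3, 2)
actuator = (3, 2) — from layer 3 (escape)

3 2 escape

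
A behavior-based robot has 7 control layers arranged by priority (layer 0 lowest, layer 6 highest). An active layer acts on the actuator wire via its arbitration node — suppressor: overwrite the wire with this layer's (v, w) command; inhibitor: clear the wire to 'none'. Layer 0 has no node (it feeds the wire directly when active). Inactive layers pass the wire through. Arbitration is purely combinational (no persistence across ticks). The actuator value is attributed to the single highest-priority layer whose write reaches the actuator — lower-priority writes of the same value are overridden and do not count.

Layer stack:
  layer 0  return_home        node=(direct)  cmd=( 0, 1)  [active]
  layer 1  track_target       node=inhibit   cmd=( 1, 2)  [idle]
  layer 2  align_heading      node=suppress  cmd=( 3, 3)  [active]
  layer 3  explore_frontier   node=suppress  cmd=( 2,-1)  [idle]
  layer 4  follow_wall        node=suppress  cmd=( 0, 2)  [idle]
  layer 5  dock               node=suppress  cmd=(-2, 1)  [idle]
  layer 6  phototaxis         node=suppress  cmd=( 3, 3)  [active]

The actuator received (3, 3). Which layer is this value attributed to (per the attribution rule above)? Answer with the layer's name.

L0 return_home: active, feeds wire = (0, 1)
L1 track_target: idle → wire stays (0, 1)
L2 align_heading: active, suppressor → wire = (3, 3)
L3 explore_frontier: idle → wire stays (3, 3)
L4 follow_wall: idle → wire stays (3, 3)
L5 dock: idle → wire stays (3, 3)
L6 phototaxis: active, suppressor → wire = (3, 3)
actuator = (3, 3)
last writer: layer 6 = phototaxis

phototaxis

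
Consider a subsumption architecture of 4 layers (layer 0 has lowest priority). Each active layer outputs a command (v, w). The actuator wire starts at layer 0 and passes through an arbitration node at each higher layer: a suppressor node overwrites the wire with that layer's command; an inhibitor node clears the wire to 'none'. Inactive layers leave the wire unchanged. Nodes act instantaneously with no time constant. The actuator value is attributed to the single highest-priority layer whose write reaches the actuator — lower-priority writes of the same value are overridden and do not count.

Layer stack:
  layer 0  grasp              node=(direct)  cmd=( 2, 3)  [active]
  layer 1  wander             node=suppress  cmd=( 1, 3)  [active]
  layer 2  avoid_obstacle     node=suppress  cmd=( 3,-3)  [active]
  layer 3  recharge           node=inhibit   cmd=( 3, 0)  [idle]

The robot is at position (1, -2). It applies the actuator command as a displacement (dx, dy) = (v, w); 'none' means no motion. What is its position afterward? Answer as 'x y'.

layer 0 (grasp) active — direct: (2, 3)
layer 1 (wander) active — suppresses: (1, 3)
layer 2 (avoid_obstacle) active — suppresses: (3, -3)
layer 3 (recharge) idle — unchanged: (3, -3)
→ actuator (3, -3)
position: (1, -2) + (3, -3) = (4, -5)

4 -5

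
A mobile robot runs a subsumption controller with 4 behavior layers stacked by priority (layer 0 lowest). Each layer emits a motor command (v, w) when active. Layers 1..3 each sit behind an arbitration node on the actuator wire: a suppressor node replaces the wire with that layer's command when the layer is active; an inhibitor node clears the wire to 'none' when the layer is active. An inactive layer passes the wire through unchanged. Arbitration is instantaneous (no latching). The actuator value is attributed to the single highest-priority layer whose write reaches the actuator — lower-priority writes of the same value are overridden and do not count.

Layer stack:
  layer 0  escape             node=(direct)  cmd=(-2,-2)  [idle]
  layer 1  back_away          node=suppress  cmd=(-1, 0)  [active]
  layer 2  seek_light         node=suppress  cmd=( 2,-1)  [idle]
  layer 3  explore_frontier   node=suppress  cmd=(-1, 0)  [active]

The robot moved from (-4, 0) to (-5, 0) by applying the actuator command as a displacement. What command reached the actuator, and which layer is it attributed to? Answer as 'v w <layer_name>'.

-1 0 explore_frontier

displacement = (-5, 0) − (-4, 0) = (-1, 0)
layer 0 (escape) idle — none
layer 1 (back_away) active — suppresses: (-1, 0)
layer 2 (seek_light) idle — unchanged: (-1, 0)
layer 3 (explore_frontier) active — suppresses: (-1, 0)
→ actuator (-1, 0) — from layer 3 (explore_frontier)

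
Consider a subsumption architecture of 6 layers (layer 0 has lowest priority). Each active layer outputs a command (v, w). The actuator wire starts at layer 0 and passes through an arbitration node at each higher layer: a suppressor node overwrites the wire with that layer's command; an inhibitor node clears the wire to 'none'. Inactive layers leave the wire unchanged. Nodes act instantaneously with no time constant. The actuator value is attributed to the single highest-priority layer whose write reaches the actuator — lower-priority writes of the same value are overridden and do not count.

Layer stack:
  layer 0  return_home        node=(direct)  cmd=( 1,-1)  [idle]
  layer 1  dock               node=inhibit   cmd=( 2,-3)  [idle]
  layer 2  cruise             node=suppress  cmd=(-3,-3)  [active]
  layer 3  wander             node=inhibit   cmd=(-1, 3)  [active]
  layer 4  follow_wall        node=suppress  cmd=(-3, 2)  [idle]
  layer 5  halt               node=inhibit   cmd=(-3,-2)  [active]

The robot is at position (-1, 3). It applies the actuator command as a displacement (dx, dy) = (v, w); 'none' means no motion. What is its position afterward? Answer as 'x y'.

-1 3

[0] return_home off; wire := none
[1] dock off; pass none
[2] cruise on (suppress); wire := (-3, -3)
[3] wander on (inhibit); wire := none
[4] follow_wall off; pass none
[5] halt on (inhibit); wire := none
output none
position: (-1, 3) + none = (-1, 3)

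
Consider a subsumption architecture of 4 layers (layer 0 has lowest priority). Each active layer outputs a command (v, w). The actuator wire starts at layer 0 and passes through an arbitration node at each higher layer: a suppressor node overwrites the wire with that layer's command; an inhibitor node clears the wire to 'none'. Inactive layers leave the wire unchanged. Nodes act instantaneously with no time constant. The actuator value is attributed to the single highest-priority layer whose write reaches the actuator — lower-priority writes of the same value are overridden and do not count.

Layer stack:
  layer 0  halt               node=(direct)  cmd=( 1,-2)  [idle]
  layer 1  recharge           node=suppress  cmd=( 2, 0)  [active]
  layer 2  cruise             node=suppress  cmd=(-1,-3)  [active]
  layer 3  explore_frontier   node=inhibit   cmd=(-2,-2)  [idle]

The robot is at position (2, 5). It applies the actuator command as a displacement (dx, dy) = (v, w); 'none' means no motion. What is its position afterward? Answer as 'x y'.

[0] halt off; wire := none
[1] recharge on (suppress); wire := (2, 0)
[2] cruise on (suppress); wire := (-1, -3)
[3] explore_frontier off; pass (-1, -3)
output (-1, -3)
position: (2, 5) + (-1, -3) = (1, 2)

1 2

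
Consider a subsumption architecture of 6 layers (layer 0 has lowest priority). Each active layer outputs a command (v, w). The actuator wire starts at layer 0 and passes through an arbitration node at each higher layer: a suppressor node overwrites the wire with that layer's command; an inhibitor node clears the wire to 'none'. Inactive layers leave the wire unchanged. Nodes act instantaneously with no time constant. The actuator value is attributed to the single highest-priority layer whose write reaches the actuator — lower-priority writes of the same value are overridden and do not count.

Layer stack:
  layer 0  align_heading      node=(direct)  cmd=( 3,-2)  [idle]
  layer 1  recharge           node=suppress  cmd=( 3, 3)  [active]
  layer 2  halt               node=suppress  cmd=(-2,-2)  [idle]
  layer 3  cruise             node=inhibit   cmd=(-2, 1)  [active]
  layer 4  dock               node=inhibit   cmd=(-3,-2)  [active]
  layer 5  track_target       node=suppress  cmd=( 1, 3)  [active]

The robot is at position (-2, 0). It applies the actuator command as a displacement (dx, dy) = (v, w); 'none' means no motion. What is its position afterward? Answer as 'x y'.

[0] align_heading off; wire := none
[1] recharge on (suppress); wire := (3, 3)
[2] halt off; pass (3, 3)
[3] cruise on (inhibit); wire := none
[4] dock on (inhibit); wire := none
[5] track_target on (suppress); wire := (1, 3)
output (1, 3)
position: (-2, 0) + (1, 3) = (-1, 3)

-1 3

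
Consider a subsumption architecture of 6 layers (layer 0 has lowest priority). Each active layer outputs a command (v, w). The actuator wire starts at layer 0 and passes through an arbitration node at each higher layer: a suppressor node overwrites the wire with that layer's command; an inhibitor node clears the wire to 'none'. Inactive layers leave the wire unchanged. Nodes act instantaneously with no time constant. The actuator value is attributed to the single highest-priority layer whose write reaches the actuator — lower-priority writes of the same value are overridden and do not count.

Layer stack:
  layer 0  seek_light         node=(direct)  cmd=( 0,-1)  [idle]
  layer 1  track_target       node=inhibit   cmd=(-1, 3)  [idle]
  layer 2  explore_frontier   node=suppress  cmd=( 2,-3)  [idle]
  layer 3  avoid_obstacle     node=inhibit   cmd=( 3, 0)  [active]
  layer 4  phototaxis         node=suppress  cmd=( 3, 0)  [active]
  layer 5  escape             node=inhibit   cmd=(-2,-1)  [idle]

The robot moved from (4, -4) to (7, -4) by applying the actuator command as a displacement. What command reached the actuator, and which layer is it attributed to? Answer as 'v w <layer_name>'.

3 0 phototaxis

displacement = (7, -4) − (4, -4) = (3, 0)
layer 0 (seek_light) idle — none
layer 1 (track_target) idle — unchanged: none
layer 2 (explore_frontier) idle — unchanged: none
layer 3 (avoid_obstacle) active — inhibits: none
layer 4 (phototaxis) active — suppresses: (3, 0)
layer 5 (escape) idle — unchanged: (3, 0)
→ actuator (3, 0) — from layer 4 (phototaxis)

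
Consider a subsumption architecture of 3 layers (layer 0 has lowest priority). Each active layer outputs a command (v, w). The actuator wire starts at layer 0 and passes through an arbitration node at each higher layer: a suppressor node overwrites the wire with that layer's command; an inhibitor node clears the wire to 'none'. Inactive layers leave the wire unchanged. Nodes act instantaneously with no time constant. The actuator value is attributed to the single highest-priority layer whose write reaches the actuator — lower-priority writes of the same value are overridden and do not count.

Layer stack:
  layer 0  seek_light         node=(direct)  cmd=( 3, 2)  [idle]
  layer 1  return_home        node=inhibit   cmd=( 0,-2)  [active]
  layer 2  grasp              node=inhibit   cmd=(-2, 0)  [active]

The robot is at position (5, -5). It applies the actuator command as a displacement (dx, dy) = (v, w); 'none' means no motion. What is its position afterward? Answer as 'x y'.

L0 seek_light: idle → wire = none
L1 return_home: active, inhibitor → wire = none
L2 grasp: active, inhibitor → wire = none
actuator = none
position: (5, -5) + none = (5, -5)

5 -5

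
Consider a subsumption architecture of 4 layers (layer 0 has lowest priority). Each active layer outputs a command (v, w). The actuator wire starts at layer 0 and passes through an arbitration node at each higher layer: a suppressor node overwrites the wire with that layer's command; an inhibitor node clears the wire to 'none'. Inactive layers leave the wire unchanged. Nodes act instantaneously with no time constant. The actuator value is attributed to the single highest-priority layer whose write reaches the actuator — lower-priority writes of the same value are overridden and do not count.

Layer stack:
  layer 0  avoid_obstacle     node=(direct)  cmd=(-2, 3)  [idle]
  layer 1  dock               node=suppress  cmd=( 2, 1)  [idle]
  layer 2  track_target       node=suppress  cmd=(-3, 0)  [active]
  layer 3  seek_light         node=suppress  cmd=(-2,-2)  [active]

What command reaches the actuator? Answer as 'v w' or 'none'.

-2 -2

layer 0 (avoid_obstacle) idle — none
layer 1 (dock) idle — unchanged: none
layer 2 (track_target) active — suppresses: (-3, 0)
layer 3 (seek_light) active — suppresses: (-2, -2)
→ actuator (-2, -2)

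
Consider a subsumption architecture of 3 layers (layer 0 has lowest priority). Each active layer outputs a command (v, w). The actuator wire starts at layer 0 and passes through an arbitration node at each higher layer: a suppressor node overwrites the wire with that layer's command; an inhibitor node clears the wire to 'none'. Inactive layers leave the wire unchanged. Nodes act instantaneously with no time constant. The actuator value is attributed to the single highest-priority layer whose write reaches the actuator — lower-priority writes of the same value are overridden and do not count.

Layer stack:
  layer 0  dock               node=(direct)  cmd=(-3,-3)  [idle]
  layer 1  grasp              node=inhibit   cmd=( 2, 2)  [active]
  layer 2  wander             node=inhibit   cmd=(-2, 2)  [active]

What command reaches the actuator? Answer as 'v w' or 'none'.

none

[0] dock off; wire := none
[1] grasp on (inhibit); wire := none
[2] wander on (inhibit); wire := none
output none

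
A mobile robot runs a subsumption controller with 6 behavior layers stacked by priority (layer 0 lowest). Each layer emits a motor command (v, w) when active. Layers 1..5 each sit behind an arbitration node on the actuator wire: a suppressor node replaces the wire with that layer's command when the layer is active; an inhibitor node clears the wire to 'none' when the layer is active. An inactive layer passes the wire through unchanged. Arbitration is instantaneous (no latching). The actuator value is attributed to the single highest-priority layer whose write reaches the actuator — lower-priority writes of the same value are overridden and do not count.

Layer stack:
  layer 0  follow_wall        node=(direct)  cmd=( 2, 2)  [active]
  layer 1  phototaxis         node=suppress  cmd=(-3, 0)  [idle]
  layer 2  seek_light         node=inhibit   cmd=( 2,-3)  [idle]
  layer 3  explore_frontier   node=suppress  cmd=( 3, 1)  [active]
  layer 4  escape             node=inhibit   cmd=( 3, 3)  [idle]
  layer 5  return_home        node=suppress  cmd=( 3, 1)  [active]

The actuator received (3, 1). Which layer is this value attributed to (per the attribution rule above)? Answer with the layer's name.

return_home

[0] follow_wall on; wire := (2, 2)
[1] phototaxis off; pass (2, 2)
[2] seek_light off; pass (2, 2)
[3] explore_frontier on (suppress); wire := (3, 1)
[4] escape off; pass (3, 1)
[5] return_home on (suppress); wire := (3, 1)
output (3, 1)
last writer: layer 5 = return_home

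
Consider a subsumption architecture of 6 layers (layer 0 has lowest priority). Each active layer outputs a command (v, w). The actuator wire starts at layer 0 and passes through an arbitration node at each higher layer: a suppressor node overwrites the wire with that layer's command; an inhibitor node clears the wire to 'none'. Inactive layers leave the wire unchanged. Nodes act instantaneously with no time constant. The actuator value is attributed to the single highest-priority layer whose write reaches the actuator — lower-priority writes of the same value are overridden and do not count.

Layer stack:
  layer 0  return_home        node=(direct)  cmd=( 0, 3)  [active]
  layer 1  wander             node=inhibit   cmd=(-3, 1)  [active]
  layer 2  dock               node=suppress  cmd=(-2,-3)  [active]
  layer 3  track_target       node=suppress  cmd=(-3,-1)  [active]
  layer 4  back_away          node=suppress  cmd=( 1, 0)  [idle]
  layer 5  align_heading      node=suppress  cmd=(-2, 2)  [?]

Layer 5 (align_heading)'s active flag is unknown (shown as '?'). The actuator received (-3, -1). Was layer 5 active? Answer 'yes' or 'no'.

no

If layer 5 is active=yes:
  actuator would be (-2, 2)
If layer 5 is active=no:
  actuator would be (-3, -1)
Observed (-3, -1), so layer 5 was idle.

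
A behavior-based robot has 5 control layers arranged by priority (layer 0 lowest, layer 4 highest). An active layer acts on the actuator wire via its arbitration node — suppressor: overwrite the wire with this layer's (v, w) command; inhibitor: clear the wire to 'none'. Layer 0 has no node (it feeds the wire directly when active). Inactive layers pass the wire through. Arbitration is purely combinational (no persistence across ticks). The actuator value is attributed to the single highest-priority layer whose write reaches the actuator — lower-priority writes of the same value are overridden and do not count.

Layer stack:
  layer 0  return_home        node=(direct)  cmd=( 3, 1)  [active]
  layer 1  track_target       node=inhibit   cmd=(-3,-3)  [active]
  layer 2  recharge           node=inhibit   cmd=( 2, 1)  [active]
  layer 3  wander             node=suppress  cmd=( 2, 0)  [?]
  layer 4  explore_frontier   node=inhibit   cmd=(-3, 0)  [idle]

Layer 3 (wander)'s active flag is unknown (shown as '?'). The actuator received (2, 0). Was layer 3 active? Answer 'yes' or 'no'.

If layer 3 is active=yes:
  actuator would be (2, 0)
If layer 3 is active=no:
  actuator would be none
Observed (2, 0), so layer 3 was active.

yes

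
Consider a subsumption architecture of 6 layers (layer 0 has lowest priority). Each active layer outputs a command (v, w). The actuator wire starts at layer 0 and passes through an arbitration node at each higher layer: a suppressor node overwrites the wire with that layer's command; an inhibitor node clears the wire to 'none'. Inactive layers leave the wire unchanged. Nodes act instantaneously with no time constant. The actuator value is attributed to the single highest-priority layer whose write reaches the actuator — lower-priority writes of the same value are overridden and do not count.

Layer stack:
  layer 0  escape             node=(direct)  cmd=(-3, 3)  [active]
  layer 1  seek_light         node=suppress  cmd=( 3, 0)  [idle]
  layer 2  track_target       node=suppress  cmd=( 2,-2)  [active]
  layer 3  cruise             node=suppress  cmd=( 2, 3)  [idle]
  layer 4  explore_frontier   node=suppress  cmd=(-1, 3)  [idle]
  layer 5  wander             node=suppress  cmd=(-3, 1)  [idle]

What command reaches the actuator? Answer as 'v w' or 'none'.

2 -2

[0] escape on; wire := (-3, 3)
[1] seek_light off; pass (-3, 3)
[2] track_target on (suppress); wire := (2, -2)
[3] cruise off; pass (2, -2)
[4] explore_frontier off; pass (2, -2)
[5] wander off; pass (2, -2)
output (2, -2)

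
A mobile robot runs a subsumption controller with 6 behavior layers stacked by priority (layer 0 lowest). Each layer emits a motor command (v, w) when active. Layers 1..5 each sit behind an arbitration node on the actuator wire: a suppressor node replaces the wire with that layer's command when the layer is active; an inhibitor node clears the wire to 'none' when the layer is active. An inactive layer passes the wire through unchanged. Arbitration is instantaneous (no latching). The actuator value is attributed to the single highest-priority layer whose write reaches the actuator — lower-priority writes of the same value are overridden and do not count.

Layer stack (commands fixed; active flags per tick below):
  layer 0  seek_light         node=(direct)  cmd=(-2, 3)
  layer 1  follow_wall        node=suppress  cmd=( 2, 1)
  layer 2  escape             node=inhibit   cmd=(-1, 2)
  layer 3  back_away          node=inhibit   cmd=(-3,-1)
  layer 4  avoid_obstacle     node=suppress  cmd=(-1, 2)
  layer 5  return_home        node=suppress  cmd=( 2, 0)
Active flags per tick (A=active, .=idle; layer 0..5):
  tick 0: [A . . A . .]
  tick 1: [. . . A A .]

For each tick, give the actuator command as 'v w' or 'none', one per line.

tick 0:
  [0] seek_light on; wire := (-2, 3)
  [1] follow_wall off; pass (-2, 3)
  [2] escape off; pass (-2, 3)
  [3] back_away on (inhibit); wire := none
  [4] avoid_obstacle off; pass none
  [5] return_home off; pass none
  output none
tick 1:
  [0] seek_light off; wire := none
  [1] follow_wall off; pass none
  [2] escape off; pass none
  [3] back_away on (inhibit); wire := none
  [4] avoid_obstacle on (suppress); wire := (-1, 2)
  [5] return_home off; pass (-1, 2)
  output (-1, 2)

none
-1 2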